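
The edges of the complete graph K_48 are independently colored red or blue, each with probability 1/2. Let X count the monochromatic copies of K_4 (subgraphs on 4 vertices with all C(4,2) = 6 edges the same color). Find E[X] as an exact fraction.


Let X = Σ_S X_S over the C(48, 4) = 194580 subsets S of size 4, where X_S = 1 if the K_4 on S is monochromatic.
For a fixed S, the K_4 on S has C(4, 2) = 6 edges. P[all 6 edges red] = (1/2)^6, and likewise for blue, so P[monochromatic] = 2·(1/2)^6 = 2^{1 − 6} = 1/32.
By linearity of expectation: E[X] = C(48, 4) · 2^{1 − 6} = 194580 · 1/32 = 48645/8.
Numerically: E[X] ≈ 6080.625000.

E[X] = C(48,4)·2^(1−C(4,2)) = 48645/8 ≈ 6080.625000.


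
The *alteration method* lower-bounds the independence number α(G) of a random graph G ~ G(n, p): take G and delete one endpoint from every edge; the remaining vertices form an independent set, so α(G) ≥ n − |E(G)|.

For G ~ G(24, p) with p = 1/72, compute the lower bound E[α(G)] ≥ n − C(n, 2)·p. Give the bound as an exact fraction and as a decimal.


E[|E(G)|] = C(24, 2)·p = 276 · (1/72) = 23/6.
E[α(G)] ≥ n − E[|E(G)|] = 24 − 23/6 = 121/6.
Numerically: ≈ 20.167.
(This is only a lower bound; the true E[α(G)] may be larger.)

E[α(G)] ≥ 121/6 ≈ 20.167.


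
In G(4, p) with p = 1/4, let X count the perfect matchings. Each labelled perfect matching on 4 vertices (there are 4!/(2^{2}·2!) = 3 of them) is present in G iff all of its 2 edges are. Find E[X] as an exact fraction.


K_4 has 4!/(2^{2}·2!) = 3 labelled perfect matchings.
For each such perfect matching H, let X_H = 1 if all 2 edges of H are present in G. Then P[X_H = 1] = p^{2} = (1/4)^{2} = 1/16.
By linearity: E[X] = Σ_H E[X_H] = 3 · p^{2} = 3 · 1/16 = 3/16.
Numerically: E[X] ≈ 0.1875.

E[X] = 3 · (1/4)^{2} = 3/16 ≈ 0.1875.


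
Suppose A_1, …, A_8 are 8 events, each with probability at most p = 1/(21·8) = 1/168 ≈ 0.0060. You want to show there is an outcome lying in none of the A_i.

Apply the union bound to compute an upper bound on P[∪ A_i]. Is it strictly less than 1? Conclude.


Union bound: P[∪_{i=1}^{8} A_i] ≤ Σ_i P[A_i] ≤ 8·p = 8·(1/168) = 1/21.
Numerically: 1/21 ≈ 0.0476.
Is 1/21 < 1? YES.
Since P[∪ A_i] ≤ 1/21 < 1, the complement has P[∩ A_i^c] ≥ 1 − 1/21 = 20/21 > 0, so some outcome avoids every A_i.

8·p = 1/21 ≈ 0.0476; existence CERTIFIED by the union bound.


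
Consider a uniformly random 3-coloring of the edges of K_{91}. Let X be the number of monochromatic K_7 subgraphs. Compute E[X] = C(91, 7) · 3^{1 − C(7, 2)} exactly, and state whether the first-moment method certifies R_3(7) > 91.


E[X] = C(91, 7) · 3^{1 − 21} = 8093990190 · 3^{−20} = 8093990190/3486784401.
As a reduced fraction: E[X] = 2697996730/1162261467 ≈ 2.321.
Is E[X] < 1? NO.
Since E[X] ≥ 1, the first-moment bound is inconclusive at n = 91; it does NOT by itself certify R_3(7) > 91.

E[X] = 2697996730/1162261467 ≈ 2.321; E[X] ≥ 1; first-moment method inconclusive here.


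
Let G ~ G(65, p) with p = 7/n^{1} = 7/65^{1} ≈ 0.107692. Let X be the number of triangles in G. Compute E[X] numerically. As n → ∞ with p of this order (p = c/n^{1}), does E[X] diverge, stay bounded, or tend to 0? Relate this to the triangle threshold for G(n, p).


Number of potential triangles: C(65, 3) = 43680.
Each occurs with probability p³ ≈ (0.107692)³ ≈ 1.24897588e-03.
By linearity: E[X] = C(65, 3)·p³ ≈ 43680 · 1.24897588e-03 ≈ 54.555266.
Here α = 1, so p = 7/n is exactly at the triangle threshold p ~ 1/n. Asymptotically E[X] → c³/6 = 7³/6 = 343/6 ≈ 57.166667, a bounded constant. In this regime the triangle count is asymptotically Poisson(c³/6).

E[X] ≈ 54.555266; in regime p = Θ(1/n^{1}) E[X] stays bounded (at the triangle threshold p ~ 1/n).


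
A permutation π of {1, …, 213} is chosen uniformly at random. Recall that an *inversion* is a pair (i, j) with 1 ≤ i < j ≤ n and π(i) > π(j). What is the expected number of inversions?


Write X = Σ X_I over the C(213, 2) = 22578 pairs i < j, with X_I the indicator of one inversion.
There are 22578 indicators.
For each fixed pair i < j, the values π(i) and π(j) are two distinct elements of {1, …, 213} in uniformly random order; by symmetry P[π(i) > π(j)] = 1/2.
By linearity: E[X] = 22578 · (1/2) = C(213, 2) · (1/2) = 22578/2 = 11289 ≈ 11289.000000.

E[X] = 11289 = 11289.000000.


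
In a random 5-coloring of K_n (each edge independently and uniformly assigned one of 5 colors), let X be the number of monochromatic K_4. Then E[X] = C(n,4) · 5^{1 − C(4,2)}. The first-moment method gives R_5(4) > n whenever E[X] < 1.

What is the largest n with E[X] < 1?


We need C(n, 4) · 5^{1 − 6} < 1, i.e. C(n, 4) < 5^{6 − 1} = 3125.
Check values of n near the boundary:
  n = 12: C(12, 4) = 495; 495 < 3125? YES
  n = 13: C(13, 4) = 715; 715 < 3125? YES
  n = 14: C(14, 4) = 1001; 1001 < 3125? YES
  n = 15: C(15, 4) = 1365; 1365 < 3125? YES
  n = 16: C(16, 4) = 1820; 1820 < 3125? YES
  n = 17: C(17, 4) = 2380; 2380 < 3125? YES
  n = 18: C(18, 4) = 3060; 3060 < 3125? YES
  n = 19: C(19, 4) = 3876; 3876 < 3125? NO
The largest n with C(n, 4) < 3125 is n = 18 (where E[X] = 612/625 ≈ 0.979). Hence R_5(4) > 18, i.e. R_5(4) ≥ 19.

Largest n = 18; hence R_5(4) > 18.


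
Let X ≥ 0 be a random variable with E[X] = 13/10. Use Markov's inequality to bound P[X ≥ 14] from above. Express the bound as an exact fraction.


μ = E[X] = 13/10, a = 14.
Markov: P[X ≥ 14] ≤ μ/a = (13/10)/14 = 13/140.
Numerically: ≈ 0.09286.
(Since a = 14 > μ = 1.30000, the bound 13/140 is < 1 and informative.)

P[X ≥ 14] ≤ 13/140 ≈ 0.09286.


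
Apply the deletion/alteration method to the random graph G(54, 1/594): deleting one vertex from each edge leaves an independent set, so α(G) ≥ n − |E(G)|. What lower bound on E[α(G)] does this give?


E[|E(G)|] = C(54, 2)·p = 1431 · (1/594) = 53/22.
E[α(G)] ≥ n − E[|E(G)|] = 54 − 53/22 = 1135/22.
Numerically: ≈ 51.591.
(This is only a lower bound; the true E[α(G)] may be larger.)

E[α(G)] ≥ 1135/22 ≈ 51.591.


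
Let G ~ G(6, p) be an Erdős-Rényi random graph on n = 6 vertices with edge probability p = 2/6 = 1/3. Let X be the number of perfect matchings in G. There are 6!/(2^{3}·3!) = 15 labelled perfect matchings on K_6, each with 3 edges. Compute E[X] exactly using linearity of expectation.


K_6 has 6!/(2^{3}·3!) = 15 labelled perfect matchings.
For each such perfect matching H, let X_H = 1 if all 3 edges of H are present in G. Then P[X_H = 1] = p^{3} = (1/3)^{3} = 1/27.
By linearity: E[X] = Σ_H E[X_H] = 15 · p^{3} = 15 · 1/27 = 5/9.
Numerically: E[X] ≈ 0.5556.

E[X] = 15 · (1/3)^{3} = 5/9 ≈ 0.5556.


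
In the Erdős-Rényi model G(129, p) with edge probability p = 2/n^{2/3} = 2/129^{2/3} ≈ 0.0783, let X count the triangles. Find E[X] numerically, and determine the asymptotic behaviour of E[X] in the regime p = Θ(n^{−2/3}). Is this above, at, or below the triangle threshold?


Number of potential triangles: C(129, 3) = 349504.
Each occurs with probability p³ ≈ (0.0783)³ ≈ 4.80740e-04.
By linearity: E[X] = C(129, 3)·p³ ≈ 349504 · 4.80740e-04 ≈ 168.021.
Since α = 2/3 < 1, p = c/n^{2/3} ≫ 1/n is above the triangle threshold p ~ 1/n. Asymptotically E[X] ~ (c³/6)·n^{3(1−α)} = (2³/6)·n^{1} → ∞; triangles are abundant w.h.p.

E[X] ≈ 168.021; in regime p = Θ(1/n^{2/3}) E[X] diverges (above the triangle threshold p ~ 1/n).


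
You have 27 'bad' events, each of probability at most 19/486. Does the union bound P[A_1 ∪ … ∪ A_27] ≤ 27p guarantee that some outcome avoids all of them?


Union bound: P[∪_{i=1}^{27} A_i] ≤ Σ_i P[A_i] ≤ 27·p = 27·(19/486) = 19/18.
Numerically: 19/18 ≈ 1.055556.
Is 19/18 < 1? NO.
Since the bound 19/18 is ≥ 1, the union bound is uninformative here; it does NOT by itself certify existence.

27·p = 19/18 ≈ 1.055556; existence NOT certified by the union bound.


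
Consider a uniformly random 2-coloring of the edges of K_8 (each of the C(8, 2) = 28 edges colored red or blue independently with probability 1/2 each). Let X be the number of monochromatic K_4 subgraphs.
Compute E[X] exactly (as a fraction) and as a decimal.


Let X = Σ_S X_S over the C(8, 4) = 70 subsets S of size 4, where X_S = 1 if the K_4 on S is monochromatic.
For a fixed S, the K_4 on S has C(4, 2) = 6 edges. P[all 6 edges red] = (1/2)^6, and likewise for blue, so P[monochromatic] = 2·(1/2)^6 = 2^{1 − 6} = 1/32.
Summing: E[X] = C(8, 4) · 2^{1 − 6} = 70 · 1/32 = 35/16.
Numerically: E[X] ≈ 2.1875.

E[X] = C(8,4)·2^(1−C(4,2)) = 35/16 ≈ 2.1875.


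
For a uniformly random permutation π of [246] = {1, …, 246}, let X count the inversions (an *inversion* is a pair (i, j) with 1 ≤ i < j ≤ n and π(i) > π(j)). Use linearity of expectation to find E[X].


Write X = Σ X_I over the C(246, 2) = 30135 pairs i < j, with X_I the indicator of one inversion.
There are 30135 indicators.
For each fixed pair i < j, the values π(i) and π(j) are two distinct elements of {1, …, 246} in uniformly random order; by symmetry P[π(i) > π(j)] = 1/2.
By linearity: E[X] = 30135 · (1/2) = C(246, 2) · (1/2) = 30135/2 = 30135/2 ≈ 15067.50000.

E[X] = 30135/2 = 15067.50000.


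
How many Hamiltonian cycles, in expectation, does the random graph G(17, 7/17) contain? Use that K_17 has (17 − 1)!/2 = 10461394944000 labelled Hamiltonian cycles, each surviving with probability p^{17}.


K_17 has (17 − 1)!/2 = 10461394944000 labelled Hamiltonian cycles.
For each such Hamiltonian cycle H, let X_H = 1 if all 17 edges of H are present in G. Then P[X_H = 1] = p^{17} = (7/17)^{17} = 232630513987207/827240261886336764177.
By linearity of expectation: E[X] = Σ_H E[X_H] = 10461394944000 · p^{17} = 10461394944000 · 232630513987207/827240261886336764177 = 2433639682845888590481408000/827240261886336764177.
Numerically: E[X] ≈ 2.94e+06.

E[X] = 10461394944000 · (7/17)^{17} = 2433639682845888590481408000/827240261886336764177 ≈ 2.94e+06.


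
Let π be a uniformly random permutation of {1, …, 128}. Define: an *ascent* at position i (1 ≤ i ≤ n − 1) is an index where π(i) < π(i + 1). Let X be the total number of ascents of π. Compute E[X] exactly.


Write X = Σ X_I over i = 1, …, 127, with X_I the indicator of one ascent.
There are 127 indicators.
For each fixed i, the pair (π(i), π(i+1)) is a uniformly random ordered pair of distinct values from {1, …, 128}; by symmetry P[π(i) < π(i+1)] = 1/2.
By linearity: E[X] = 127 · (1/2) = (128 − 1) · (1/2) = 127/2 ≈ 63.500.

E[X] = 127/2 = 63.500.


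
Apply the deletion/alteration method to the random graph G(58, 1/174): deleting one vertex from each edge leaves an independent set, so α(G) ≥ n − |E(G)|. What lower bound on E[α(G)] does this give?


E[|E(G)|] = C(58, 2)·p = 1653 · (1/174) = 19/2.
E[α(G)] ≥ n − E[|E(G)|] = 58 − 19/2 = 97/2.
Numerically: ≈ 48.500000.
(This is only a lower bound; the true E[α(G)] may be larger.)

E[α(G)] ≥ 97/2 ≈ 48.500000.


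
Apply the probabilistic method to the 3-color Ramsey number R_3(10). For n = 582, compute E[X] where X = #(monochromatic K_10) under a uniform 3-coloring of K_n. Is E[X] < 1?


E[X] = C(582, 10) · 3^{1 − 45} = 1136849919863842617720 · 3^{−44} = 1136849919863842617720/984770902183611232881.
As a reduced fraction: E[X] = 378949973287947539240/328256967394537077627 ≈ 1.15443.
Is E[X] < 1? NO.
Since E[X] ≥ 1, the first-moment bound is inconclusive at n = 582; it does NOT by itself certify R_3(10) > 582.

E[X] = 378949973287947539240/328256967394537077627 ≈ 1.15443; E[X] ≥ 1; first-moment method inconclusive here.


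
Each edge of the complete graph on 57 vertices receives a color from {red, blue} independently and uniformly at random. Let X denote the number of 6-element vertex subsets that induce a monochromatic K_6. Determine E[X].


Let X = Σ_S X_S over the C(57, 6) = 36288252 subsets S of size 6, where X_S = 1 if the K_6 on S is monochromatic.
For a fixed S, the K_6 on S has C(6, 2) = 15 edges. P[all 15 edges red] = (1/2)^15, and likewise for blue, so P[monochromatic] = 2·(1/2)^15 = 2^{1 − 15} = 1/16384.
Summing: E[X] = C(57, 6) · 2^{1 − 15} = 36288252 · 1/16384 = 9072063/4096.
Numerically: E[X] ≈ 2214.859131.

E[X] = C(57,6)·2^(1−C(6,2)) = 9072063/4096 ≈ 2214.859131.


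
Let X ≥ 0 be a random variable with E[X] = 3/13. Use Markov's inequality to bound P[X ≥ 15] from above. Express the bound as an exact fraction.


μ = E[X] = 3/13, a = 15.
Markov: P[X ≥ 15] ≤ μ/a = (3/13)/15 = 1/65.
Numerically: ≈ 0.01538.
(Since a = 15 > μ = 0.23077, the bound 1/65 is < 1 and informative.)

P[X ≥ 15] ≤ 1/65 ≈ 0.01538.


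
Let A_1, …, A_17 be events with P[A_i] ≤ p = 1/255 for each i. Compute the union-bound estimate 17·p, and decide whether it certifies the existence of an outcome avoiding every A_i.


Union bound: P[∪_{i=1}^{17} A_i] ≤ Σ_i P[A_i] ≤ 17·p = 17·(1/255) = 1/15.
Numerically: 1/15 ≈ 0.067.
Is 1/15 < 1? YES.
Since P[∪ A_i] ≤ 1/15 < 1, the complement has P[∩ A_i^c] ≥ 1 − 1/15 = 14/15 > 0, so some outcome avoids every A_i.

17·p = 1/15 ≈ 0.067; existence CERTIFIED by the union bound.


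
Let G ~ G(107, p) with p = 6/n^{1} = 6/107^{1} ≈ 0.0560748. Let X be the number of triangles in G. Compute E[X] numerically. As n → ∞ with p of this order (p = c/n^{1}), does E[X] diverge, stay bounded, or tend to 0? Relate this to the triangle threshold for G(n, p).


Number of potential triangles: C(107, 3) = 198485.
Each occurs with probability p³ ≈ (0.0560748)³ ≈ 1.76320341e-04.
By linearity: E[X] = C(107, 3)·p³ ≈ 198485 · 1.76320341e-04 ≈ 34.996943.
Here α = 1, so p = 6/n is exactly at the triangle threshold p ~ 1/n. Asymptotically E[X] → c³/6 = 6³/6 = 36 ≈ 36.000000, a bounded constant. In this regime the triangle count is asymptotically Poisson(c³/6).

E[X] ≈ 34.996943; in regime p = Θ(1/n^{1}) E[X] stays bounded (at the triangle threshold p ~ 1/n).


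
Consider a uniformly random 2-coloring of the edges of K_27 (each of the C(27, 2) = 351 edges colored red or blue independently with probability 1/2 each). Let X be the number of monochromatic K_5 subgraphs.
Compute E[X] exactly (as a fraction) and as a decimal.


Let X = Σ_S X_S over the C(27, 5) = 80730 subsets S of size 5, where X_S = 1 if the K_5 on S is monochromatic.
For a fixed S, the K_5 on S has C(5, 2) = 10 edges. P[all 10 edges red] = (1/2)^10, and likewise for blue, so P[monochromatic] = 2·(1/2)^10 = 2^{1 − 10} = 1/512.
By linearity of expectation: E[X] = C(27, 5) · 2^{1 − 10} = 80730 · 1/512 = 40365/256.
Numerically: E[X] ≈ 157.67578.

E[X] = C(27,5)·2^(1−C(5,2)) = 40365/256 ≈ 157.67578.


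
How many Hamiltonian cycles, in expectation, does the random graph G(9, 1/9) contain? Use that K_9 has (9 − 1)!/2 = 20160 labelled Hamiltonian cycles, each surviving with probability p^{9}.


K_9 has (9 − 1)!/2 = 20160 labelled Hamiltonian cycles.
For each such Hamiltonian cycle H, let X_H = 1 if all 9 edges of H are present in G. Then P[X_H = 1] = p^{9} = (1/9)^{9} = 1/387420489.
By linearity of expectation: E[X] = Σ_H E[X_H] = 20160 · p^{9} = 20160 · 1/387420489 = 2240/43046721.
Numerically: E[X] ≈ 5.2036e-05.

E[X] = 20160 · (1/9)^{9} = 2240/43046721 ≈ 5.2036e-05.


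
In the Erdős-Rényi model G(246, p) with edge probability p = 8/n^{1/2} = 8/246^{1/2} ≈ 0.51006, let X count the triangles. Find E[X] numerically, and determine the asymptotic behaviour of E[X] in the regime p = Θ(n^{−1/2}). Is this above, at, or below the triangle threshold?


Number of potential triangles: C(246, 3) = 2450980.
Each occurs with probability p³ ≈ (0.51006)³ ≈ 1.3269889e-01.
By linearity: E[X] = C(246, 3)·p³ ≈ 2450980 · 1.3269889e-01 ≈ 325242.33307.
Since α = 1/2 < 1, p = c/n^{1/2} ≫ 1/n is above the triangle threshold p ~ 1/n. Asymptotically E[X] ~ (c³/6)·n^{3(1−α)} = (8³/6)·n^{1.5} → ∞; triangles are abundant w.h.p.

E[X] ≈ 325242.33307; in regime p = Θ(1/n^{1/2}) E[X] diverges (above the triangle threshold p ~ 1/n).


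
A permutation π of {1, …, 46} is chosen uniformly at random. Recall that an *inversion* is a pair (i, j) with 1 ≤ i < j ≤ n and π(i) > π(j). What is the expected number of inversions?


Write X = Σ X_I over the C(46, 2) = 1035 pairs i < j, with X_I the indicator of one inversion.
There are 1035 indicators.
For each fixed pair i < j, the values π(i) and π(j) are two distinct elements of {1, …, 46} in uniformly random order; by symmetry P[π(i) > π(j)] = 1/2.
By linearity: E[X] = 1035 · (1/2) = C(46, 2) · (1/2) = 1035/2 = 1035/2 ≈ 517.500000.

E[X] = 1035/2 = 517.500000.


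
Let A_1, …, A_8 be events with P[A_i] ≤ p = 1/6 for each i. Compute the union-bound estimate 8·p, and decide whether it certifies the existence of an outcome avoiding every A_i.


Union bound: P[∪_{i=1}^{8} A_i] ≤ Σ_i P[A_i] ≤ 8·p = 8·(1/6) = 4/3.
Numerically: 4/3 ≈ 1.333.
Is 4/3 < 1? NO.
Since the bound 4/3 is ≥ 1, the union bound is uninformative here; it does NOT by itself certify existence.

8·p = 4/3 ≈ 1.333; existence NOT certified by the union bound.


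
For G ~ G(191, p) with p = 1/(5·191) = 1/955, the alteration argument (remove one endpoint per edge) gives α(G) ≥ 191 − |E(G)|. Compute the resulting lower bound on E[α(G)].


E[|E(G)|] = C(191, 2)·p = 18145 · (1/955) = 19.
E[α(G)] ≥ n − E[|E(G)|] = 191 − 19 = 172.
Numerically: ≈ 172.000000.
(This is only a lower bound; the true E[α(G)] may be larger.)

E[α(G)] ≥ 172 ≈ 172.000000.


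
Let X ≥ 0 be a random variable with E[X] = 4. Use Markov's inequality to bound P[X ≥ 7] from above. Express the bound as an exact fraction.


μ = E[X] = 4, a = 7.
Markov: P[X ≥ 7] ≤ μ/a = (4)/7 = 4/7.
Numerically: ≈ 0.571429.
(Since a = 7 > μ = 4.000000, the bound 4/7 is < 1 and informative.)

P[X ≥ 7] ≤ 4/7 ≈ 0.571429.


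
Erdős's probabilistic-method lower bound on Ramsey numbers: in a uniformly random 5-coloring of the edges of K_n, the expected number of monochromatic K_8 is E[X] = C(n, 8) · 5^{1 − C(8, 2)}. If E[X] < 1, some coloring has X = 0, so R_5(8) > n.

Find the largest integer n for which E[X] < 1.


We need C(n, 8) · 5^{1 − 28} < 1, i.e. C(n, 8) < 5^{28 − 1} = 7450580596923828125.
Check values of n near the boundary:
  n = 861: C(861, 8) = 7250034996615275865; 7250034996615275865 < 7450580596923828125? YES
  n = 862: C(862, 8) = 7317951015318931845; 7317951015318931845 < 7450580596923828125? YES
  n = 863: C(863, 8) = 7386423071602617757; 7386423071602617757 < 7450580596923828125? YES
  n = 864: C(864, 8) = 7455455062926006708; 7455455062926006708 < 7450580596923828125? NO
The largest n with C(n, 8) < 7450580596923828125 is n = 863 (where E[X] = 7386423071602617757/7450580596923828125 ≈ 0.991389). Hence R_5(8) > 863, i.e. R_5(8) ≥ 864.

Largest n = 863; hence R_5(8) > 863.


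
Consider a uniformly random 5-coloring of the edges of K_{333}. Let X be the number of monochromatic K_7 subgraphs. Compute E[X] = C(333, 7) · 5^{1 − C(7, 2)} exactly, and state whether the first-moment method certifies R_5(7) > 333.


E[X] = C(333, 7) · 5^{1 − 21} = 84549532139028 · 5^{−20} = 84549532139028/95367431640625.
As a reduced fraction: E[X] = 84549532139028/95367431640625 ≈ 0.886566.
Is E[X] < 1? YES.
Since E[X] < 1, there exists a 5-coloring of K_{333} with no monochromatic K_7; hence R_5(7) > 333.

E[X] = 84549532139028/95367431640625 ≈ 0.886566; E[X] < 1, so R_5(7) > 333.


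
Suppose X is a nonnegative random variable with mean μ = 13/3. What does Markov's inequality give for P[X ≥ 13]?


μ = E[X] = 13/3, a = 13.
Markov: P[X ≥ 13] ≤ μ/a = (13/3)/13 = 1/3.
Numerically: ≈ 0.33333.
(Since a = 13 > μ = 4.33333, the bound 1/3 is < 1 and informative.)

P[X ≥ 13] ≤ 1/3 ≈ 0.33333.


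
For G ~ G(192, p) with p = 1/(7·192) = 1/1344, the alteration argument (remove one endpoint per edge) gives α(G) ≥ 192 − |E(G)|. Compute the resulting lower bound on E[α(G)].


E[|E(G)|] = C(192, 2)·p = 18336 · (1/1344) = 191/14.
E[α(G)] ≥ n − E[|E(G)|] = 192 − 191/14 = 2497/14.
Numerically: ≈ 178.35714.
(This is only a lower bound; the true E[α(G)] may be larger.)

E[α(G)] ≥ 2497/14 ≈ 178.35714.


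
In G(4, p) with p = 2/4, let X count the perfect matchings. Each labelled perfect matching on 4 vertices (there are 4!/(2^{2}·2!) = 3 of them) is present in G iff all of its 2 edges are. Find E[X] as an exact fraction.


K_4 has 4!/(2^{2}·2!) = 3 labelled perfect matchings.
For each such perfect matching H, let X_H = 1 if all 2 edges of H are present in G. Then P[X_H = 1] = p^{2} = (1/2)^{2} = 1/4.
Summing the indicators: E[X] = Σ_H E[X_H] = 3 · p^{2} = 3 · 1/4 = 3/4.
Numerically: E[X] ≈ 0.75.

E[X] = 3 · (1/2)^{2} = 3/4 ≈ 0.75.


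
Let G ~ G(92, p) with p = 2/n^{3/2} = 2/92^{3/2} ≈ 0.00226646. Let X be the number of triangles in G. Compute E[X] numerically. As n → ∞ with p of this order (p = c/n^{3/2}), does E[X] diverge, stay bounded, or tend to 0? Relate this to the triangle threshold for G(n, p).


Number of potential triangles: C(92, 3) = 125580.
Each occurs with probability p³ ≈ (0.00226646)³ ≈ 1.16424603e-08.
By linearity: E[X] = C(92, 3)·p³ ≈ 125580 · 1.16424603e-08 ≈ 0.001462.
Since α = 3/2 > 1, p = c/n^{3/2} = o(1/n) is below the triangle threshold p ~ 1/n. Asymptotically E[X] ~ (c³/6)·n^{3(1−α)} = (2³/6)·n^{-1.5} → 0, so by Markov's inequality G has no triangles w.h.p.

E[X] ≈ 0.001462; in regime p = Θ(1/n^{3/2}) E[X] tends to 0 (below the triangle threshold p ~ 1/n).


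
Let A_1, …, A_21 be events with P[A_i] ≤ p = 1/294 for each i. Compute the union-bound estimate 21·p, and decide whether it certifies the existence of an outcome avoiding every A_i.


Union bound: P[∪_{i=1}^{21} A_i] ≤ Σ_i P[A_i] ≤ 21·p = 21·(1/294) = 1/14.
Numerically: 1/14 ≈ 0.071.
Is 1/14 < 1? YES.
Since P[∪ A_i] ≤ 1/14 < 1, the complement has P[∩ A_i^c] ≥ 1 − 1/14 = 13/14 > 0, so some outcome avoids every A_i.

21·p = 1/14 ≈ 0.071; existence CERTIFIED by the union bound.


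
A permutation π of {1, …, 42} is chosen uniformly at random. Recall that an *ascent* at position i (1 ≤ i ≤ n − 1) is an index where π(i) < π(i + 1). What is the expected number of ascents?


Write X = Σ X_I over i = 1, …, 41, with X_I the indicator of one ascent.
There are 41 indicators.
For each fixed i, the pair (π(i), π(i+1)) is a uniformly random ordered pair of distinct values from {1, …, 42}; by symmetry P[π(i) < π(i+1)] = 1/2.
By linearity: E[X] = 41 · (1/2) = (42 − 1) · (1/2) = 41/2 ≈ 20.500.

E[X] = 41/2 = 20.500.


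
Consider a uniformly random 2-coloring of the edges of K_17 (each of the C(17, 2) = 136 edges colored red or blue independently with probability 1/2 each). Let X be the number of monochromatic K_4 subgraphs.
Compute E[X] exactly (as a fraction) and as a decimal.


Let X = Σ_S X_S over the C(17, 4) = 2380 subsets S of size 4, where X_S = 1 if the K_4 on S is monochromatic.
For a fixed S, the K_4 on S has C(4, 2) = 6 edges. P[all 6 edges red] = (1/2)^6, and likewise for blue, so P[monochromatic] = 2·(1/2)^6 = 2^{1 − 6} = 1/32.
Summing: E[X] = C(17, 4) · 2^{1 − 6} = 2380 · 1/32 = 595/8.
Numerically: E[X] ≈ 74.37500.

E[X] = C(17,4)·2^(1−C(4,2)) = 595/8 ≈ 74.37500.


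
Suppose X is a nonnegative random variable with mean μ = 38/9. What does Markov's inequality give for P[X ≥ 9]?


μ = E[X] = 38/9, a = 9.
Markov: P[X ≥ 9] ≤ μ/a = (38/9)/9 = 38/81.
Numerically: ≈ 0.469136.
(Since a = 9 > μ = 4.222222, the bound 38/81 is < 1 and informative.)

P[X ≥ 9] ≤ 38/81 ≈ 0.469136.


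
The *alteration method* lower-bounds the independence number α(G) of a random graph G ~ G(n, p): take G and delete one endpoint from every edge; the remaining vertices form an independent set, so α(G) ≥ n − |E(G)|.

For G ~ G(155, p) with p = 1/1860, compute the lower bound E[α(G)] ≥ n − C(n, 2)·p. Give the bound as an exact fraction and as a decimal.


E[|E(G)|] = C(155, 2)·p = 11935 · (1/1860) = 77/12.
E[α(G)] ≥ n − E[|E(G)|] = 155 − 77/12 = 1783/12.
Numerically: ≈ 148.5833.
(This is only a lower bound; the true E[α(G)] may be larger.)

E[α(G)] ≥ 1783/12 ≈ 148.5833.


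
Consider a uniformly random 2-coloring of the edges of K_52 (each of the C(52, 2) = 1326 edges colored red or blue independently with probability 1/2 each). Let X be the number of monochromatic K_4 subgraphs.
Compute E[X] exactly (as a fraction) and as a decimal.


Let X = Σ_S X_S over the C(52, 4) = 270725 subsets S of size 4, where X_S = 1 if the K_4 on S is monochromatic.
For a fixed S, the K_4 on S has C(4, 2) = 6 edges. P[all 6 edges red] = (1/2)^6, and likewise for blue, so P[monochromatic] = 2·(1/2)^6 = 2^{1 − 6} = 1/32.
By linearity: E[X] = C(52, 4) · 2^{1 − 6} = 270725 · 1/32 = 270725/32.
Numerically: E[X] ≈ 8460.156.

E[X] = C(52,4)·2^(1−C(4,2)) = 270725/32 ≈ 8460.156.


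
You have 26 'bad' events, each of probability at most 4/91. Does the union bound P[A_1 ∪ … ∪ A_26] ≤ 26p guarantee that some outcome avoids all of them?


Union bound: P[∪_{i=1}^{26} A_i] ≤ Σ_i P[A_i] ≤ 26·p = 26·(4/91) = 8/7.
Numerically: 8/7 ≈ 1.143.
Is 8/7 < 1? NO.
Since the bound 8/7 is ≥ 1, the union bound is uninformative here; it does NOT by itself certify existence.

26·p = 8/7 ≈ 1.143; existence NOT certified by the union bound.


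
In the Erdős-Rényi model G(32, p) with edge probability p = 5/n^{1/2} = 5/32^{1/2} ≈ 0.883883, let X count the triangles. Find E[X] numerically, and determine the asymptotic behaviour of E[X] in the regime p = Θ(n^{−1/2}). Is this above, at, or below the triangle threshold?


Number of potential triangles: C(32, 3) = 4960.
Each occurs with probability p³ ≈ (0.883883)³ ≈ 6.90533966e-01.
By linearity: E[X] = C(32, 3)·p³ ≈ 4960 · 6.90533966e-01 ≈ 3425.048471.
Since α = 1/2 < 1, p = c/n^{1/2} ≫ 1/n is above the triangle threshold p ~ 1/n. Asymptotically E[X] ~ (c³/6)·n^{3(1−α)} = (5³/6)·n^{1.5} → ∞; triangles are abundant w.h.p.

E[X] ≈ 3425.048471; in regime p = Θ(1/n^{1/2}) E[X] diverges (above the triangle threshold p ~ 1/n).


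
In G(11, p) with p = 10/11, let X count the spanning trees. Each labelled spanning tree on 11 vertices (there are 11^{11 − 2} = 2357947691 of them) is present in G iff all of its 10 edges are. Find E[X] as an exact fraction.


K_11 has 11^{11 − 2} = 2357947691 labelled spanning trees.
For each such spanning tree H, let X_H = 1 if all 10 edges of H are present in G. Then P[X_H = 1] = p^{10} = (10/11)^{10} = 10000000000/25937424601.
By linearity: E[X] = Σ_H E[X_H] = 2357947691 · p^{10} = 2357947691 · 10000000000/25937424601 = 10000000000/11.
Numerically: E[X] ≈ 9.09091e+08.

E[X] = 2357947691 · (10/11)^{10} = 10000000000/11 ≈ 9.09091e+08.


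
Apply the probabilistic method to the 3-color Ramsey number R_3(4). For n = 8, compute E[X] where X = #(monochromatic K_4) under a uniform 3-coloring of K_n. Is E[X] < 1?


E[X] = C(8, 4) · 3^{1 − 6} = 70 · 3^{−5} = 70/243.
As a reduced fraction: E[X] = 70/243 ≈ 0.28807.
Is E[X] < 1? YES.
Since E[X] < 1, there exists a 3-coloring of K_{8} with no monochromatic K_4; hence R_3(4) > 8.

E[X] = 70/243 ≈ 0.28807; E[X] < 1, so R_3(4) > 8.


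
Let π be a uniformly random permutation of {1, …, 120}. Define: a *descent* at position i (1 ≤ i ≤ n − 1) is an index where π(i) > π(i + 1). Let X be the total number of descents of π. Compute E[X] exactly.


Write X = Σ X_I over i = 1, …, 119, with X_I the indicator of one descent.
There are 119 indicators.
For each fixed i, the pair (π(i), π(i+1)) is a uniformly random ordered pair of distinct values from {1, …, 120}; by symmetry P[π(i) > π(i+1)] = 1/2.
By linearity: E[X] = 119 · (1/2) = (120 − 1) · (1/2) = 119/2 ≈ 59.50000.

E[X] = 119/2 = 59.50000.


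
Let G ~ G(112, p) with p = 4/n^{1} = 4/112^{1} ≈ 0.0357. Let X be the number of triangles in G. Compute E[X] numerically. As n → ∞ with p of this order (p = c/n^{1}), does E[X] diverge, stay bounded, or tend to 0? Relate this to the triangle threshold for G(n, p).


Number of potential triangles: C(112, 3) = 227920.
Each occurs with probability p³ ≈ (0.0357)³ ≈ 4.55539e-05.
By linearity: E[X] = C(112, 3)·p³ ≈ 227920 · 4.55539e-05 ≈ 10.383.
Here α = 1, so p = 4/n is exactly at the triangle threshold p ~ 1/n. Asymptotically E[X] → c³/6 = 4³/6 = 32/3 ≈ 10.667, a bounded constant. In this regime the triangle count is asymptotically Poisson(c³/6).

E[X] ≈ 10.383; in regime p = Θ(1/n^{1}) E[X] stays bounded (at the triangle threshold p ~ 1/n).


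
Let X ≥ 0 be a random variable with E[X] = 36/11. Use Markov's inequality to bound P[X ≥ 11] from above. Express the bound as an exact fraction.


μ = E[X] = 36/11, a = 11.
Markov: P[X ≥ 11] ≤ μ/a = (36/11)/11 = 36/121.
Numerically: ≈ 0.298.
(Since a = 11 > μ = 3.273, the bound 36/121 is < 1 and informative.)

P[X ≥ 11] ≤ 36/121 ≈ 0.298.


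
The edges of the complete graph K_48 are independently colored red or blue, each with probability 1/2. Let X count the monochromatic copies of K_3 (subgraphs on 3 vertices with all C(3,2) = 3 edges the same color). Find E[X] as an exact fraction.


Let X = Σ_S X_S over the C(48, 3) = 17296 subsets S of size 3, where X_S = 1 if the K_3 on S is monochromatic.
For a fixed S, the K_3 on S has C(3, 2) = 3 edges. P[all 3 edges red] = (1/2)^3, and likewise for blue, so P[monochromatic] = 2·(1/2)^3 = 2^{1 − 3} = 1/4.
Summing: E[X] = C(48, 3) · 2^{1 − 3} = 17296 · 1/4 = 4324.
Numerically: E[X] ≈ 4324.000000.

E[X] = C(48,3)·2^(1−C(3,2)) = 4324 ≈ 4324.000000.


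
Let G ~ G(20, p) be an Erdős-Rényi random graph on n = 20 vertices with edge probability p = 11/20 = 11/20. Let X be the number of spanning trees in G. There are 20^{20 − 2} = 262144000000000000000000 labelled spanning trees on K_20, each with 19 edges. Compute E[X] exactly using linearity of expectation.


K_20 has 20^{20 − 2} = 262144000000000000000000 labelled spanning trees.
For each such spanning tree H, let X_H = 1 if all 19 edges of H are present in G. Then P[X_H = 1] = p^{19} = (11/20)^{19} = 61159090448414546291/5242880000000000000000000.
Summing the indicators: E[X] = Σ_H E[X_H] = 262144000000000000000000 · p^{19} = 262144000000000000000000 · 61159090448414546291/5242880000000000000000000 = 61159090448414546291/20.
Numerically: E[X] ≈ 3.06e+18.

E[X] = 262144000000000000000000 · (11/20)^{19} = 61159090448414546291/20 ≈ 3.06e+18.


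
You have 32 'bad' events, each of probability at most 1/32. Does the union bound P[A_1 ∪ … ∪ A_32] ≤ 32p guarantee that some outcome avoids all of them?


Union bound: P[∪_{i=1}^{32} A_i] ≤ Σ_i P[A_i] ≤ 32·p = 32·(1/32) = 1.
Numerically: 1 ≈ 1.000.
Is 1 < 1? NO.
Since the bound 1 is ≥ 1, the union bound is uninformative here; it does NOT by itself certify existence.

32·p = 1 ≈ 1.000; existence NOT certified by the union bound.


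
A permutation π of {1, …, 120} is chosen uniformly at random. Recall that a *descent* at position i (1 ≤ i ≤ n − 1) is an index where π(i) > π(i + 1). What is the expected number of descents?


Write X = Σ X_I over i = 1, …, 119, with X_I the indicator of one descent.
There are 119 indicators.
For each fixed i, the pair (π(i), π(i+1)) is a uniformly random ordered pair of distinct values from {1, …, 120}; by symmetry P[π(i) > π(i+1)] = 1/2.
By linearity: E[X] = 119 · (1/2) = (120 − 1) · (1/2) = 119/2 ≈ 59.500000.

E[X] = 119/2 = 59.500000.


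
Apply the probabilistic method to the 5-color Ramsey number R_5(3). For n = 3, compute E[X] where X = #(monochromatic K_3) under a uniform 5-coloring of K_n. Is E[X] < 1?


E[X] = C(3, 3) · 5^{1 − 3} = 1 · 5^{−2} = 1/25.
As a reduced fraction: E[X] = 1/25 ≈ 0.040000.
Is E[X] < 1? YES.
Since E[X] < 1, there exists a 5-coloring of K_{3} with no monochromatic K_3; hence R_5(3) > 3.

E[X] = 1/25 ≈ 0.040000; E[X] < 1, so R_5(3) > 3.


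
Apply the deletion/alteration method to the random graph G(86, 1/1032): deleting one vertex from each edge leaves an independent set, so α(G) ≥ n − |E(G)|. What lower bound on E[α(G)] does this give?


E[|E(G)|] = C(86, 2)·p = 3655 · (1/1032) = 85/24.
E[α(G)] ≥ n − E[|E(G)|] = 86 − 85/24 = 1979/24.
Numerically: ≈ 82.4583.
(This is only a lower bound; the true E[α(G)] may be larger.)

E[α(G)] ≥ 1979/24 ≈ 82.4583.


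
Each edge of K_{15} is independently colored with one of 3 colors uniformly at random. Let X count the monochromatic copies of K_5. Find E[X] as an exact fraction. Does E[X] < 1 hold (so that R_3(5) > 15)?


E[X] = C(15, 5) · 3^{1 − 10} = 3003 · 3^{−9} = 3003/19683.
As a reduced fraction: E[X] = 1001/6561 ≈ 0.1525682.
Is E[X] < 1? YES.
Since E[X] < 1, there exists a 3-coloring of K_{15} with no monochromatic K_5; hence R_3(5) > 15.

E[X] = 1001/6561 ≈ 0.1525682; E[X] < 1, so R_3(5) > 15.


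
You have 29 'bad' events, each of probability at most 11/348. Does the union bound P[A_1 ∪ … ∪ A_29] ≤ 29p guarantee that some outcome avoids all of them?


Union bound: P[∪_{i=1}^{29} A_i] ≤ Σ_i P[A_i] ≤ 29·p = 29·(11/348) = 11/12.
Numerically: 11/12 ≈ 0.91667.
Is 11/12 < 1? YES.
Since P[∪ A_i] ≤ 11/12 < 1, the complement has P[∩ A_i^c] ≥ 1 − 11/12 = 1/12 > 0, so some outcome avoids every A_i.

29·p = 11/12 ≈ 0.91667; existence CERTIFIED by the union bound.


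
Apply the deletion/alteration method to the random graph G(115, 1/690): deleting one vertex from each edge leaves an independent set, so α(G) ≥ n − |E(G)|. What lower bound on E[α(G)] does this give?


E[|E(G)|] = C(115, 2)·p = 6555 · (1/690) = 19/2.
E[α(G)] ≥ n − E[|E(G)|] = 115 − 19/2 = 211/2.
Numerically: ≈ 105.50000.
(This is only a lower bound; the true E[α(G)] may be larger.)

E[α(G)] ≥ 211/2 ≈ 105.50000.


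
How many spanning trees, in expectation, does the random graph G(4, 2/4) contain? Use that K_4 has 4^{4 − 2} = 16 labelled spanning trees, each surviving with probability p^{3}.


K_4 has 4^{4 − 2} = 16 labelled spanning trees.
For each such spanning tree H, let X_H = 1 if all 3 edges of H are present in G. Then P[X_H = 1] = p^{3} = (1/2)^{3} = 1/8.
By linearity of expectation: E[X] = Σ_H E[X_H] = 16 · p^{3} = 16 · 1/8 = 2.
Numerically: E[X] ≈ 2.

E[X] = 16 · (1/2)^{3} = 2 ≈ 2.


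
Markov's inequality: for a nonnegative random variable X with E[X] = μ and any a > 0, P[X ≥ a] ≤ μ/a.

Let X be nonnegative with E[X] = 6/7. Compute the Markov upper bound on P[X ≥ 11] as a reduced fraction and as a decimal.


μ = E[X] = 6/7, a = 11.
Markov: P[X ≥ 11] ≤ μ/a = (6/7)/11 = 6/77.
Numerically: ≈ 0.0779.
(Since a = 11 > μ = 0.8571, the bound 6/77 is < 1 and informative.)

P[X ≥ 11] ≤ 6/77 ≈ 0.0779.


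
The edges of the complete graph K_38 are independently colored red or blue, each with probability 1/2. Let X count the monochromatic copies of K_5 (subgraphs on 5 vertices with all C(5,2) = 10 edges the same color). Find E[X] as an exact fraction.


Let X = Σ_S X_S over the C(38, 5) = 501942 subsets S of size 5, where X_S = 1 if the K_5 on S is monochromatic.
For a fixed S, the K_5 on S has C(5, 2) = 10 edges. P[all 10 edges red] = (1/2)^10, and likewise for blue, so P[monochromatic] = 2·(1/2)^10 = 2^{1 − 10} = 1/512.
By linearity: E[X] = C(38, 5) · 2^{1 − 10} = 501942 · 1/512 = 250971/256.
Numerically: E[X] ≈ 980.35547.

E[X] = C(38,5)·2^(1−C(5,2)) = 250971/256 ≈ 980.35547.


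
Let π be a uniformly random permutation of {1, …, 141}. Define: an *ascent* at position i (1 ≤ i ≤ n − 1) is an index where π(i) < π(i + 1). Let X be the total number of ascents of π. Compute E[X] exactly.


Write X = Σ X_I over i = 1, …, 140, with X_I the indicator of one ascent.
There are 140 indicators.
For each fixed i, the pair (π(i), π(i+1)) is a uniformly random ordered pair of distinct values from {1, …, 141}; by symmetry P[π(i) < π(i+1)] = 1/2.
By linearity: E[X] = 140 · (1/2) = (141 − 1) · (1/2) = 70 ≈ 70.00000.

E[X] = 70 = 70.00000.


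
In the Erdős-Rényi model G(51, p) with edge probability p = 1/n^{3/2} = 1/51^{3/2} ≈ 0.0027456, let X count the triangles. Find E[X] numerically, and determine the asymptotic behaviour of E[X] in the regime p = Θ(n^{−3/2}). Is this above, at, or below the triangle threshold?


Number of potential triangles: C(51, 3) = 20825.
Each occurs with probability p³ ≈ (0.0027456)³ ≈ 2.0698278e-08.
By linearity: E[X] = C(51, 3)·p³ ≈ 20825 · 2.0698278e-08 ≈ 0.00043.
Since α = 3/2 > 1, p = c/n^{3/2} = o(1/n) is below the triangle threshold p ~ 1/n. Asymptotically E[X] ~ (c³/6)·n^{3(1−α)} = (1³/6)·n^{-1.5} → 0, so by Markov's inequality G has no triangles w.h.p.

E[X] ≈ 0.00043; in regime p = Θ(1/n^{3/2}) E[X] tends to 0 (below the triangle threshold p ~ 1/n).


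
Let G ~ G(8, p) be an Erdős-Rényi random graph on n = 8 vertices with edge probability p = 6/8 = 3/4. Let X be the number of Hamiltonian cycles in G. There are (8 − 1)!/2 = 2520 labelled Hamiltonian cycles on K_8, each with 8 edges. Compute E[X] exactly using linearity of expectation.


K_8 has (8 − 1)!/2 = 2520 labelled Hamiltonian cycles.
For each such Hamiltonian cycle H, let X_H = 1 if all 8 edges of H are present in G. Then P[X_H = 1] = p^{8} = (3/4)^{8} = 6561/65536.
By linearity of expectation: E[X] = Σ_H E[X_H] = 2520 · p^{8} = 2520 · 6561/65536 = 2066715/8192.
Numerically: E[X] ≈ 252.

E[X] = 2520 · (3/4)^{8} = 2066715/8192 ≈ 252.


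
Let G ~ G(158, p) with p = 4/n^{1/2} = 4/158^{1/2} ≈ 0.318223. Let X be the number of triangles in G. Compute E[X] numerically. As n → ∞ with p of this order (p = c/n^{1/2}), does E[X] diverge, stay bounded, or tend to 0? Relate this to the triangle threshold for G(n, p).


Number of potential triangles: C(158, 3) = 644956.
Each occurs with probability p³ ≈ (0.318223)³ ≈ 3.22251052e-02.
By linearity: E[X] = C(158, 3)·p³ ≈ 644956 · 3.22251052e-02 ≈ 20783.774938.
Since α = 1/2 < 1, p = c/n^{1/2} ≫ 1/n is above the triangle threshold p ~ 1/n. Asymptotically E[X] ~ (c³/6)·n^{3(1−α)} = (4³/6)·n^{1.5} → ∞; triangles are abundant w.h.p.

E[X] ≈ 20783.774938; in regime p = Θ(1/n^{1/2}) E[X] diverges (above the triangle threshold p ~ 1/n).


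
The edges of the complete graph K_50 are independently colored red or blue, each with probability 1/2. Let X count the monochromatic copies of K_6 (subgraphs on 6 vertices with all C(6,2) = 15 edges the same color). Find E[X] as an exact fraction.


Let X = Σ_S X_S over the C(50, 6) = 15890700 subsets S of size 6, where X_S = 1 if the K_6 on S is monochromatic.
For a fixed S, the K_6 on S has C(6, 2) = 15 edges. P[all 15 edges red] = (1/2)^15, and likewise for blue, so P[monochromatic] = 2·(1/2)^15 = 2^{1 − 15} = 1/16384.
By linearity of expectation: E[X] = C(50, 6) · 2^{1 − 15} = 15890700 · 1/16384 = 3972675/4096.
Numerically: E[X] ≈ 969.89136.

E[X] = C(50,6)·2^(1−C(6,2)) = 3972675/4096 ≈ 969.89136.


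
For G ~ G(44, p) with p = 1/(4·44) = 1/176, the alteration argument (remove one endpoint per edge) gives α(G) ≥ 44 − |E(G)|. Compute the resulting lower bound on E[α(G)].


E[|E(G)|] = C(44, 2)·p = 946 · (1/176) = 43/8.
E[α(G)] ≥ n − E[|E(G)|] = 44 − 43/8 = 309/8.
Numerically: ≈ 38.62500.
(This is only a lower bound; the true E[α(G)] may be larger.)

E[α(G)] ≥ 309/8 ≈ 38.62500.


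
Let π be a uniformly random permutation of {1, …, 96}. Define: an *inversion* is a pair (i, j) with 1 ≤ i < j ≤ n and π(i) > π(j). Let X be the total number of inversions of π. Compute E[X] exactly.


Write X = Σ X_I over the C(96, 2) = 4560 pairs i < j, with X_I the indicator of one inversion.
There are 4560 indicators.
For each fixed pair i < j, the values π(i) and π(j) are two distinct elements of {1, …, 96} in uniformly random order; by symmetry P[π(i) > π(j)] = 1/2.
By linearity: E[X] = 4560 · (1/2) = C(96, 2) · (1/2) = 4560/2 = 2280 ≈ 2280.000000.

E[X] = 2280 = 2280.000000.
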